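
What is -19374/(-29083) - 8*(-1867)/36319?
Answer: 1138027994/1056265477 ≈ 1.0774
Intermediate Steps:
-19374/(-29083) - 8*(-1867)/36319 = -19374*(-1/29083) + 14936*(1/36319) = 19374/29083 + 14936/36319 = 1138027994/1056265477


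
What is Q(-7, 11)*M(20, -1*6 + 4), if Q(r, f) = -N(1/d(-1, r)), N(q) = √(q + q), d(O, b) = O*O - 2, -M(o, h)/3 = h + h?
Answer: -12*I*√2 ≈ -16.971*I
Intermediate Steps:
M(o, h) = -6*h (M(o, h) = -3*(h + h) = -6*h)
d(O, b) = -2 + O² (d(O, b) = O² - 2 = -2 + O²)
N(q) = √2*√q (N(q) = √(2*q) = √2*√q)
Q(r, f) = -I*√2 (Q(r, f) = -√2*√(1/(-2 + (-1)²)) = -√2*√(1/(-2 + 1)) = -√2*√(1/(-1)) = -√2*√(-1) = -√2*I = -I*√2)
Q(-7, 11)*M(20, -1*6 + 4) = (-I*√2)*(-6*(-1*6 + 4)) = (-I*√2)*(-6*(-6 + 4)) = (-I*√2)*(-6*(-2)) = -I*√2*12 = -12*I*√2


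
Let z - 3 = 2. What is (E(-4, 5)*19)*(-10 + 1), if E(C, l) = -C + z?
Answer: -1539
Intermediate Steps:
z = 5 (z = 3 + 2 = 5)
E(C, l) = 5 - C (E(C, l) = -C + 5 = 5 - C)
(E(-4, 5)*19)*(-10 + 1) = ((5 - 1*(-4))*19)*(-10 + 1) = ((5 + 4)*19)*(-9) = (9*19)*(-9) = 171*(-9) = -1539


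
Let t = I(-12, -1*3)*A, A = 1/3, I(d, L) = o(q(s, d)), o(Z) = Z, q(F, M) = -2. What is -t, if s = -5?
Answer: ⅔ ≈ 0.66667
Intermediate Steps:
I(d, L) = -2
A = ⅓ ≈ 0.33333
t = -⅔ (t = -2*⅓ = -⅔ ≈ -0.66667)
-t = -1*(-⅔) = ⅔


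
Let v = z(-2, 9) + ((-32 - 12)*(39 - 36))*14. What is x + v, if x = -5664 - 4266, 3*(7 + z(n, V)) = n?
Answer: -35357/3 ≈ -11786.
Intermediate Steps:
z(n, V) = -7 + n/3
v = -5567/3 (v = (-7 + (⅓)*(-2)) + ((-32 - 12)*(39 - 36))*14 = (-7 - ⅔) - 44*3*14 = -23/3 - 132*14 = -23/3 - 1848 = -5567/3 ≈ -1855.7)
x = -9930
x + v = -9930 - 5567/3 = -35357/3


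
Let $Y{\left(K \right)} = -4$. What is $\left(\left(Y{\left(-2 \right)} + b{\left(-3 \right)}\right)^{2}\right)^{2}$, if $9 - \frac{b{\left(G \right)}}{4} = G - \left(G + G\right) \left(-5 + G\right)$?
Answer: $3102044416$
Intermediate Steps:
$b{\left(G \right)} = 36 - 4 G + 8 G \left(-5 + G\right)$ ($b{\left(G \right)} = 36 - 4 \left(G - \left(G + G\right) \left(-5 + G\right)\right) = 36 - 4 \left(G - 2 G \left(-5 + G\right)\right) = 36 + \left(- 4 G + 8 G \left(-5 + G\right)\right) = 36 - 4 G + 8 G \left(-5 + G\right)$)
$\left(\left(Y{\left(-2 \right)} + b{\left(-3 \right)}\right)^{2}\right)^{2} = \left(\left(-4 + \left(36 - -132 + 8 \left(-3\right)^{2}\right)\right)^{2}\right)^{2} = \left(\left(-4 + \left(36 + 132 + 8 \cdot 9\right)\right)^{2}\right)^{2} = \left(\left(-4 + \left(36 + 132 + 72\right)\right)^{2}\right)^{2} = \left(\left(-4 + 240\right)^{2}\right)^{2} = \left(236^{2}\right)^{2} = 55696^{2} = 3102044416$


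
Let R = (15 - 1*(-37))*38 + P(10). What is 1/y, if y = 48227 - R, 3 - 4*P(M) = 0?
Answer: 4/185001 ≈ 2.1621e-5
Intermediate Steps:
P(M) = 3/4 (P(M) = 3/4 - 1/4*0 = 3/4 + 0 = 3/4)
R = 7907/4 (R = (15 - 1*(-37))*38 + 3/4 = (15 + 37)*38 + 3/4 = 52*38 + 3/4 = 1976 + 3/4 = 7907/4 ≈ 1976.8)
y = 185001/4 (y = 48227 - 1*7907/4 = 48227 - 7907/4 = 185001/4 ≈ 46250.)
1/y = 1/(185001/4) = 4/185001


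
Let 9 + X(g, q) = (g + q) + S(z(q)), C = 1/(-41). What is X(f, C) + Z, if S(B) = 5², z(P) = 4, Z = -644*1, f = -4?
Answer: -25913/41 ≈ -632.02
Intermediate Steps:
Z = -644
S(B) = 25
C = -1/41 ≈ -0.024390
X(g, q) = 16 + g + q (X(g, q) = -9 + ((g + q) + 25) = -9 + (25 + g + q) = 16 + g + q)
X(f, C) + Z = (16 - 4 - 1/41) - 644 = 491/41 - 644 = -25913/41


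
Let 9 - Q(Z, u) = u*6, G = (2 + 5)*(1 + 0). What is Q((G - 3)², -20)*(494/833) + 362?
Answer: 365272/833 ≈ 438.50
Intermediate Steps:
G = 7 (G = 7*1 = 7)
Q(Z, u) = 9 - 6*u (Q(Z, u) = 9 - u*6 = 9 - 6*u)
Q((G - 3)², -20)*(494/833) + 362 = (9 - 6*(-20))*(494/833) + 362 = (9 + 120)*(494*(1/833)) + 362 = 129*(494/833) + 362 = 63726/833 + 362 = 365272/833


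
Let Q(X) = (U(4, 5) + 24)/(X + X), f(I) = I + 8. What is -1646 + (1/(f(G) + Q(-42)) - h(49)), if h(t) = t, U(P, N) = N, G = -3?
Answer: -662661/391 ≈ -1694.8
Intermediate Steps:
f(I) = 8 + I
Q(X) = 29/(2*X) (Q(X) = (5 + 24)/(X + X) = 29/((2*X)) = 29*(1/(2*X)) = 29/(2*X))
-1646 + (1/(f(G) + Q(-42)) - h(49)) = -1646 + (1/((8 - 3) + (29/2)/(-42)) - 1*49) = -1646 + (1/(5 + (29/2)*(-1/42)) - 49) = -1646 + (1/(5 - 29/84) - 49) = -1646 + (1/(391/84) - 49) = -1646 + (84/391 - 49) = -1646 - 19075/391 = -662661/391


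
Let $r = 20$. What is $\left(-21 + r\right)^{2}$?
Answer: $1$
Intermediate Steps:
$\left(-21 + r\right)^{2} = \left(-21 + 20\right)^{2} = \left(-1\right)^{2} = 1$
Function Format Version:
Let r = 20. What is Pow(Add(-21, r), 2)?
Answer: 1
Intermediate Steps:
Pow(Add(-21, r), 2) = Pow(Add(-21, 20), 2) = Pow(-1, 2) = 1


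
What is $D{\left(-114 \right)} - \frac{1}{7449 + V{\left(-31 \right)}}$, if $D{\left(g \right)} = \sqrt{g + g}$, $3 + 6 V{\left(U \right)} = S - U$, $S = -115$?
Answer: $- \frac{2}{14869} + 2 i \sqrt{57} \approx -0.00013451 + 15.1 i$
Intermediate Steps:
$V{\left(U \right)} = - \frac{59}{3} - \frac{U}{6}$ ($V{\left(U \right)} = - \frac{1}{2} + \frac{-115 - U}{6} = - \frac{1}{2} - \left(\frac{115}{6} + \frac{U}{6}\right) = - \frac{59}{3} - \frac{U}{6}$)
$D{\left(g \right)} = \sqrt{2} \sqrt{g}$ ($D{\left(g \right)} = \sqrt{2 g} = \sqrt{2} \sqrt{g}$)
$D{\left(-114 \right)} - \frac{1}{7449 + V{\left(-31 \right)}} = \sqrt{2} \sqrt{-114} - \frac{1}{7449 - \frac{29}{2}} = \sqrt{2} i \sqrt{114} - \frac{1}{7449 + \left(- \frac{59}{3} + \frac{31}{6}\right)} = 2 i \sqrt{57} - \frac{1}{7449 - \frac{29}{2}} = 2 i \sqrt{57} - \frac{1}{\frac{14869}{2}} = 2 i \sqrt{57} - \frac{2}{14869} = - \frac{2}{14869} + 2 i \sqrt{57}$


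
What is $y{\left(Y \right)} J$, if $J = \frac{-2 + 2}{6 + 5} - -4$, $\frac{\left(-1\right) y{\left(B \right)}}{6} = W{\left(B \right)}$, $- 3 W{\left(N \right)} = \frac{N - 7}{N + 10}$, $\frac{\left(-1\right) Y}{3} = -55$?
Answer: $\frac{1264}{175} \approx 7.2229$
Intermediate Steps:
$Y = 165$ ($Y = \left(-3\right) \left(-55\right) = 165$)
$W{\left(N \right)} = - \frac{-7 + N}{3 \left(10 + N\right)}$ ($W{\left(N \right)} = - \frac{\left(N - 7\right) \frac{1}{N + 10}}{3} = - \frac{\left(-7 + N\right) \frac{1}{10 + N}}{3} = - \frac{\frac{1}{10 + N} \left(-7 + N\right)}{3} = - \frac{-7 + N}{3 \left(10 + N\right)}$)
$y{\left(B \right)} = - \frac{2 \left(7 - B\right)}{10 + B}$ ($y{\left(B \right)} = - 6 \frac{7 - B}{3 \left(10 + B\right)} = - \frac{2 \left(7 - B\right)}{10 + B}$)
$J = 4$ ($J = \frac{0}{11} + 4 = 0 \cdot \frac{1}{11} + 4 = 0 + 4 = 4$)
$y{\left(Y \right)} J = \frac{2 \left(-7 + 165\right)}{10 + 165} \cdot 4 = 2 \cdot \frac{1}{175} \cdot 158 \cdot 4 = \frac{316}{175} \cdot 4 = \frac{1264}{175}$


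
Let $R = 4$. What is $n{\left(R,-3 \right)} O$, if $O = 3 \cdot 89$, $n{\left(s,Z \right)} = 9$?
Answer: $2403$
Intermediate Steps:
$O = 267$
$n{\left(R,-3 \right)} O = 9 \cdot 267 = 2403$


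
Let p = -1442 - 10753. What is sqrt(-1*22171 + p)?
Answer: I*sqrt(34366) ≈ 185.38*I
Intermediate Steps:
p = -12195
sqrt(-1*22171 + p) = sqrt(-1*22171 - 12195) = sqrt(-22171 - 12195) = sqrt(-34366) = I*sqrt(34366)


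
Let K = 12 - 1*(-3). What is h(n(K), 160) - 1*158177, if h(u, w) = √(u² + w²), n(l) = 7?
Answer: -158177 + √25649 ≈ -1.5802e+5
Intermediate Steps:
K = 15 (K = 12 + 3 = 15)
h(n(K), 160) - 1*158177 = √(7² + 160²) - 1*158177 = √(49 + 25600) - 158177 = √25649 - 158177 = -158177 + √25649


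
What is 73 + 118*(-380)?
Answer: -44767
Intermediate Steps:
73 + 118*(-380) = 73 - 44840 = -44767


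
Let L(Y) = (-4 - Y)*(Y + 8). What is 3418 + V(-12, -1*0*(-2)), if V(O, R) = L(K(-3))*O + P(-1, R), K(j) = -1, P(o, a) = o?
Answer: 3669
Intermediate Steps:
L(Y) = (-4 - Y)*(8 + Y)
V(O, R) = -1 - 21*O (V(O, R) = (-32 - 1*(-1)² - 12*(-1))*O - 1 = (-32 - 1*1 + 12)*O - 1 = (-32 - 1 + 12)*O - 1 = -21*O - 1 = -1 - 21*O)
3418 + V(-12, -1*0*(-2)) = 3418 + (-1 - 21*(-12)) = 3418 + (-1 + 252) = 3418 + 251 = 3669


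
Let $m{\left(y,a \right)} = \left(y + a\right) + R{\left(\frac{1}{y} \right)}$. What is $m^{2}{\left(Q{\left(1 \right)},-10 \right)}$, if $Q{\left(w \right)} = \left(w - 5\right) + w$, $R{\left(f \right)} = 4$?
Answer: $81$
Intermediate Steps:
$Q{\left(w \right)} = -5 + 2 w$ ($Q{\left(w \right)} = \left(-5 + w\right) + w = -5 + 2 w$)
$m{\left(y,a \right)} = 4 + a + y$ ($m{\left(y,a \right)} = \left(y + a\right) + 4 = \left(a + y\right) + 4 = 4 + a + y$)
$m^{2}{\left(Q{\left(1 \right)},-10 \right)} = \left(4 - 10 + \left(-5 + 2 \cdot 1\right)\right)^{2} = \left(4 - 10 + \left(-5 + 2\right)\right)^{2} = \left(4 - 10 - 3\right)^{2} = \left(-9\right)^{2} = 81$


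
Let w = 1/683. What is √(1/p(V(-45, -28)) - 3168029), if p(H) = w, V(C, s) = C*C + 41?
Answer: I*√3167346 ≈ 1779.7*I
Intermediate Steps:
V(C, s) = 41 + C² (V(C, s) = C² + 41 = 41 + C²)
w = 1/683 ≈ 0.0014641
p(H) = 1/683
√(1/p(V(-45, -28)) - 3168029) = √(1/(1/683) - 3168029) = √(683 - 3168029) = √(-3167346) = I*√3167346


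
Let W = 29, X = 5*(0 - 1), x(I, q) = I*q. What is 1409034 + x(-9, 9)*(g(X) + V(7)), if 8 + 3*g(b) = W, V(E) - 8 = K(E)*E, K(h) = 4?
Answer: 1405551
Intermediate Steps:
V(E) = 8 + 4*E
X = -5 (X = 5*(-1) = -5)
g(b) = 7 (g(b) = -8/3 + (⅓)*29 = -8/3 + 29/3 = 7)
1409034 + x(-9, 9)*(g(X) + V(7)) = 1409034 + (-9*9)*(7 + (8 + 4*7)) = 1409034 - 81*(7 + (8 + 28)) = 1409034 - 81*(7 + 36) = 1409034 - 81*43 = 1409034 - 3483 = 1405551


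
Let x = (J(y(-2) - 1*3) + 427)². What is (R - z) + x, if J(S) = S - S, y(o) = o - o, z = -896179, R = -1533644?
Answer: -455136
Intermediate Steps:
y(o) = 0
J(S) = 0
x = 182329 (x = (0 + 427)² = 427² = 182329)
(R - z) + x = (-1533644 - 1*(-896179)) + 182329 = (-1533644 + 896179) + 182329 = -637465 + 182329 = -455136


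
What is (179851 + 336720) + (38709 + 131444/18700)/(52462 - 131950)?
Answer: 2822954539073/5464800 ≈ 5.1657e+5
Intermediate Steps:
(179851 + 336720) + (38709 + 131444/18700)/(52462 - 131950) = 516571 + (38709 + 131444*(1/18700))/(-79488) = 516571 + (38709 + 1933/275)*(-1/79488) = 516571 + (10646908/275)*(-1/79488) = 516571 - 2661727/5464800 = 2822954539073/5464800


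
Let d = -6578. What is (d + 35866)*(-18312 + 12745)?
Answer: -163046296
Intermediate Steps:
(d + 35866)*(-18312 + 12745) = (-6578 + 35866)*(-18312 + 12745) = 29288*(-5567) = -163046296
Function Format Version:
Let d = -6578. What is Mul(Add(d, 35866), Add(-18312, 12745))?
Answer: -163046296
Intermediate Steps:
Mul(Add(d, 35866), Add(-18312, 12745)) = Mul(Add(-6578, 35866), Add(-18312, 12745)) = Mul(29288, -5567) = -163046296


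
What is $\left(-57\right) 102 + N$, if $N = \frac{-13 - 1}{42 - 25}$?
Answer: $- \frac{98852}{17} \approx -5814.8$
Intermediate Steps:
$N = - \frac{14}{17} \approx -0.82353$
$\left(-57\right) 102 + N = \left(-57\right) 102 - \frac{14}{17} = -5814 - \frac{14}{17} = - \frac{98852}{17}$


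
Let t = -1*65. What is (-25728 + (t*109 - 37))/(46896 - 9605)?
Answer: -32850/37291 ≈ -0.88091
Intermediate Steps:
t = -65
(-25728 + (t*109 - 37))/(46896 - 9605) = (-25728 + (-65*109 - 37))/(46896 - 9605) = (-25728 + (-7085 - 37))/37291 = (-25728 - 7122)*(1/37291) = -32850*1/37291 = -32850/37291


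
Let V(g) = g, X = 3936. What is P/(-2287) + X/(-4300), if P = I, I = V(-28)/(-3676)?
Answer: -2068132477/2259384475 ≈ -0.91535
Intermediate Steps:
I = 7/919 (I = -28/(-3676) = -28*(-1/3676) = 7/919 ≈ 0.0076170)
P = 7/919 ≈ 0.0076170
P/(-2287) + X/(-4300) = (7/919)/(-2287) + 3936/(-4300) = (7/919)*(-1/2287) + 3936*(-1/4300) = -7/2101753 - 984/1075 = -2068132477/2259384475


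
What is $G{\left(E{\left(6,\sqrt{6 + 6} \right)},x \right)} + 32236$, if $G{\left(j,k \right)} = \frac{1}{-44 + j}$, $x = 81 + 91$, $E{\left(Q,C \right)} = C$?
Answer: $\frac{15505505}{481} - \frac{\sqrt{3}}{962} \approx 32236.0$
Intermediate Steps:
$x = 172$
$G{\left(E{\left(6,\sqrt{6 + 6} \right)},x \right)} + 32236 = \frac{1}{-44 + \sqrt{6 + 6}} + 32236 = \frac{1}{-44 + \sqrt{12}} + 32236 = \frac{1}{-44 + 2 \sqrt{3}} + 32236 = 32236 + \frac{1}{-44 + 2 \sqrt{3}}$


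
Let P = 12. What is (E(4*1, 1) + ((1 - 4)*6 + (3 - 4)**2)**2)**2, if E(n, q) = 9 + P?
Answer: 96100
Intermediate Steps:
E(n, q) = 21 (E(n, q) = 9 + 12 = 21)
(E(4*1, 1) + ((1 - 4)*6 + (3 - 4)**2)**2)**2 = (21 + ((1 - 4)*6 + (3 - 4)**2)**2)**2 = (21 + (-3*6 + (-1)**2)**2)**2 = (21 + (-18 + 1)**2)**2 = (21 + (-17)**2)**2 = (21 + 289)**2 = 310**2 = 96100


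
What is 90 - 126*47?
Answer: -5832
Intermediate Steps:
90 - 126*47 = 90 - 5922 = -5832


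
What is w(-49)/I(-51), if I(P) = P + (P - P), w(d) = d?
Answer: 49/51 ≈ 0.96078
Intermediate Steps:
I(P) = P (I(P) = P + 0 = P)
w(-49)/I(-51) = -49/(-51) = -49*(-1/51) = 49/51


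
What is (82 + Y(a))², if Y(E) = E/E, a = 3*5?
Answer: 6889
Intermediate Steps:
a = 15
Y(E) = 1
(82 + Y(a))² = (82 + 1)² = 83² = 6889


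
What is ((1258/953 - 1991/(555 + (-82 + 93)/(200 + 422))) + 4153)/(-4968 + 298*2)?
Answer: -1365572871701/1438368820036 ≈ -0.94939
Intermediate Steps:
((1258/953 - 1991/(555 + (-82 + 93)/(200 + 422))) + 4153)/(-4968 + 298*2) = ((1258*(1/953) - 1991/(555 + 11/622)) + 4153)/(-4968 + 596) = ((1258/953 - 1991/(555 + 11*(1/622))) + 4153)/(-4372) = ((1258/953 - 1991/(555 + 11/622)) + 4153)*(-1/4372) = ((1258/953 - 1991/345221/622) + 4153)*(-1/4372) = ((1258/953 - 1991*622/345221) + 4153)*(-1/4372) = ((1258/953 - 1238402/345221) + 4153)*(-1/4372) = (-745909088/328995613 + 4153)*(-1/4372) = (1365572871701/328995613)*(-1/4372) = -1365572871701/1438368820036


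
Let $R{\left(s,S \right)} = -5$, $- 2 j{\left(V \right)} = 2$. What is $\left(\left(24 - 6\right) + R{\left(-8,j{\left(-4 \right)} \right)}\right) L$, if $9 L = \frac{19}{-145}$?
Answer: $- \frac{247}{1305} \approx -0.18927$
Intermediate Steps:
$j{\left(V \right)} = -1$ ($j{\left(V \right)} = \left(- \frac{1}{2}\right) 2 = -1$)
$L = - \frac{19}{1305}$ ($L = \frac{19 \frac{1}{-145}}{9} = \frac{19 \left(- \frac{1}{145}\right)}{9} = \frac{1}{9} \left(- \frac{19}{145}\right) = - \frac{19}{1305} \approx -0.014559$)
$\left(\left(24 - 6\right) + R{\left(-8,j{\left(-4 \right)} \right)}\right) L = \left(\left(24 - 6\right) - 5\right) \left(- \frac{19}{1305}\right) = \left(18 - 5\right) \left(- \frac{19}{1305}\right) = 13 \left(- \frac{19}{1305}\right) = - \frac{247}{1305}$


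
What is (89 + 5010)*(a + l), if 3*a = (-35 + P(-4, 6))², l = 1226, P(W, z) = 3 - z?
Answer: 26117078/3 ≈ 8.7057e+6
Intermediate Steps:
a = 1444/3 (a = (-35 + (3 - 1*6))²/3 = (-35 + (3 - 6))²/3 = (-35 - 3)²/3 = (⅓)*(-38)² = (⅓)*1444 = 1444/3 ≈ 481.33)
(89 + 5010)*(a + l) = (89 + 5010)*(1444/3 + 1226) = 5099*(5122/3) = 26117078/3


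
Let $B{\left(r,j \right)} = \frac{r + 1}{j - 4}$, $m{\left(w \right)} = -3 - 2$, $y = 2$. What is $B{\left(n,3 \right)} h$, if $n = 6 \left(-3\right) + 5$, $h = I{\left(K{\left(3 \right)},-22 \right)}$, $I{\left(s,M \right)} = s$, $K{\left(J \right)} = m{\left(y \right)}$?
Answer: $-60$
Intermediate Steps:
$m{\left(w \right)} = -5$
$K{\left(J \right)} = -5$
$h = -5$
$n = -13$ ($n = -18 + 5 = -13$)
$B{\left(r,j \right)} = \frac{1 + r}{-4 + j}$
$B{\left(n,3 \right)} h = \frac{1 - 13}{-4 + 3} \left(-5\right) = \frac{1}{-1} \left(-12\right) \left(-5\right) = \left(-1\right) \left(-12\right) \left(-5\right) = 12 \left(-5\right) = -60$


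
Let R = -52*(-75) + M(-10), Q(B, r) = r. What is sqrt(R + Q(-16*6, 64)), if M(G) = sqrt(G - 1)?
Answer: sqrt(3964 + I*sqrt(11)) ≈ 62.96 + 0.0263*I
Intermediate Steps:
M(G) = sqrt(-1 + G)
R = 3900 + I*sqrt(11) (R = -52*(-75) + sqrt(-1 - 10) = 3900 + sqrt(-11) = 3900 + I*sqrt(11) ≈ 3900.0 + 3.3166*I)
sqrt(R + Q(-16*6, 64)) = sqrt((3900 + I*sqrt(11)) + 64) = sqrt(3964 + I*sqrt(11))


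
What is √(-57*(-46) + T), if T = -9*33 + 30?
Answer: √2355 ≈ 48.528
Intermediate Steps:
T = -267 (T = -297 + 30 = -267)
√(-57*(-46) + T) = √(-57*(-46) - 267) = √(2622 - 267) = √2355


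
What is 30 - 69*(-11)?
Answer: 789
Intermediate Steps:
30 - 69*(-11) = 30 + 759 = 789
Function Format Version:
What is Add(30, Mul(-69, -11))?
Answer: 789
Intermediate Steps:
Add(30, Mul(-69, -11)) = Add(30, 759) = 789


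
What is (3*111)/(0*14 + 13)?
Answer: 333/13 ≈ 25.615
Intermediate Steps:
(3*111)/(0*14 + 13) = 333/(0 + 13) = 333/13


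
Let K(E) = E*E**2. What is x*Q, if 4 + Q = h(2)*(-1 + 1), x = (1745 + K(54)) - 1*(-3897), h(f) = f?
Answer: -652424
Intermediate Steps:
K(E) = E**3
x = 163106 (x = (1745 + 54**3) - 1*(-3897) = (1745 + 157464) + 3897 = 159209 + 3897 = 163106)
Q = -4 (Q = -4 + 2*(-1 + 1) = -4 + 2*0 = -4 + 0 = -4)
x*Q = 163106*(-4) = -652424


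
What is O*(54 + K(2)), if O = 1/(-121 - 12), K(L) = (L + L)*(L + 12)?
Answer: -110/133 ≈ -0.82707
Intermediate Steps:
K(L) = 2*L*(12 + L) (K(L) = (2*L)*(12 + L) = 2*L*(12 + L))
O = -1/133 (O = 1/(-133) = -1/133 ≈ -0.0075188)
O*(54 + K(2)) = -(54 + 2*2*(12 + 2))/133 = -(54 + 2*2*14)/133 = -(54 + 56)/133 = -1/133*110 = -110/133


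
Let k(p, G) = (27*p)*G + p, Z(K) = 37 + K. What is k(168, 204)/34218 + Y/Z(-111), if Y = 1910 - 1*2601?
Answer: 15355421/422022 ≈ 36.385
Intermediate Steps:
Y = -691 (Y = 1910 - 2601 = -691)
k(p, G) = p + 27*G*p (k(p, G) = 27*G*p + p = p + 27*G*p)
k(168, 204)/34218 + Y/Z(-111) = (168*(1 + 27*204))/34218 - 691/(37 - 111) = (168*(1 + 5508))*(1/34218) - 691/(-74) = (168*5509)*(1/34218) - 691*(-1/74) = 925512*(1/34218) + 691/74 = 154252/5703 + 691/74 = 15355421/422022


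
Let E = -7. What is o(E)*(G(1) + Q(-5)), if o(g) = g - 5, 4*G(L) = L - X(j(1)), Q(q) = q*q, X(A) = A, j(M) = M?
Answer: -300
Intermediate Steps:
Q(q) = q²
G(L) = -¼ + L/4 (G(L) = (L - 1*1)/4 = (L - 1)/4 = (-1 + L)/4 = -¼ + L/4)
o(g) = -5 + g
o(E)*(G(1) + Q(-5)) = (-5 - 7)*((-¼ + (¼)*1) + (-5)²) = -12*((-¼ + ¼) + 25) = -12*(0 + 25) = -12*25 = -300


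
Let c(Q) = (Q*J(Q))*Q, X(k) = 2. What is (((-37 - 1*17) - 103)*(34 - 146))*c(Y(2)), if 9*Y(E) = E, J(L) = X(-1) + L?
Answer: 1406720/729 ≈ 1929.7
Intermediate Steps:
J(L) = 2 + L
Y(E) = E/9
c(Q) = Q**2*(2 + Q) (c(Q) = (Q*(2 + Q))*Q = Q**2*(2 + Q))
(((-37 - 1*17) - 103)*(34 - 146))*c(Y(2)) = (((-37 - 1*17) - 103)*(34 - 146))*(((1/9)*2)**2*(2 + (1/9)*2)) = (((-37 - 17) - 103)*(-112))*((2/9)**2*(2 + 2/9)) = ((-54 - 103)*(-112))*((4/81)*(20/9)) = -157*(-112)*(80/729) = 17584*(80/729) = 1406720/729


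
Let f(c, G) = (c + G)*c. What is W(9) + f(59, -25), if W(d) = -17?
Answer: 1989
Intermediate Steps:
f(c, G) = c*(G + c) (f(c, G) = (G + c)*c = c*(G + c))
W(9) + f(59, -25) = -17 + 59*(-25 + 59) = -17 + 59*34 = -17 + 2006 = 1989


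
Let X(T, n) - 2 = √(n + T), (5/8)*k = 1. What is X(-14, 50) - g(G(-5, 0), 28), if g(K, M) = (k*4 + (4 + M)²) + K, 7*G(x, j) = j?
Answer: -5112/5 ≈ -1022.4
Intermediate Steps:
k = 8/5 (k = (8/5)*1 = 8/5 ≈ 1.6000)
G(x, j) = j/7
X(T, n) = 2 + √(T + n) (X(T, n) = 2 + √(n + T) = 2 + √(T + n))
g(K, M) = 32/5 + K + (4 + M)² (g(K, M) = ((8/5)*4 + (4 + M)²) + K = (32/5 + (4 + M)²) + K = 32/5 + K + (4 + M)²)
X(-14, 50) - g(G(-5, 0), 28) = (2 + √(-14 + 50)) - (32/5 + (⅐)*0 + (4 + 28)²) = (2 + √36) - (32/5 + 0 + 32²) = (2 + 6) - (32/5 + 0 + 1024) = 8 - 1*5152/5 = 8 - 5152/5 = -5112/5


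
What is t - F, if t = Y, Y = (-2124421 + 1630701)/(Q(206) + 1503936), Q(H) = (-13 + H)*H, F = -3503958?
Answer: 2704519223566/771847 ≈ 3.5040e+6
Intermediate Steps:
Q(H) = H*(-13 + H)
Y = -246860/771847 (Y = (-2124421 + 1630701)/(206*(-13 + 206) + 1503936) = -493720/(206*193 + 1503936) = -493720/(39758 + 1503936) = -493720/1543694 = -493720*1/1543694 = -246860/771847 ≈ -0.31983)
t = -246860/771847 ≈ -0.31983
t - F = -246860/771847 - 1*(-3503958) = -246860/771847 + 3503958 = 2704519223566/771847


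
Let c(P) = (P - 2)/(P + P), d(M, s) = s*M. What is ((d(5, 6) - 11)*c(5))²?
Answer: 3249/100 ≈ 32.490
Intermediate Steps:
d(M, s) = M*s
c(P) = (-2 + P)/(2*P) (c(P) = (-2 + P)/((2*P)) = (-2 + P)*(1/(2*P)) = (-2 + P)/(2*P))
((d(5, 6) - 11)*c(5))² = ((5*6 - 11)*((½)*(-2 + 5)/5))² = ((30 - 11)*((½)*(⅕)*3))² = (19*(3/10))² = (57/10)² = 3249/100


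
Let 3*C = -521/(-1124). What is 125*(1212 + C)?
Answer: 510923125/3372 ≈ 1.5152e+5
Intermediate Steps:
C = 521/3372 (C = (-521/(-1124))/3 = (-521*(-1/1124))/3 = (⅓)*(521/1124) = 521/3372 ≈ 0.15451)
125*(1212 + C) = 125*(1212 + 521/3372) = 125*(4087385/3372) = 510923125/3372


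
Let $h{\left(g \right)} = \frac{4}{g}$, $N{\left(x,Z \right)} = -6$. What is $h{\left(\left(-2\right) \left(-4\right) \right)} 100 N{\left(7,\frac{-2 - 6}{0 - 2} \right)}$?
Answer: $-300$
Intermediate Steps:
$h{\left(\left(-2\right) \left(-4\right) \right)} 100 N{\left(7,\frac{-2 - 6}{0 - 2} \right)} = \frac{4}{\left(-2\right) \left(-4\right)} 100 \left(-6\right) = \frac{4}{8} \cdot 100 \left(-6\right) = 4 \cdot \frac{1}{8} \cdot 100 \left(-6\right) = \frac{1}{2} \cdot 100 \left(-6\right) = 50 \left(-6\right) = -300$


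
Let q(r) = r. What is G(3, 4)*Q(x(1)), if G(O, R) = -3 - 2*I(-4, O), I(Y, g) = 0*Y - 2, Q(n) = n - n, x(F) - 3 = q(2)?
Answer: 0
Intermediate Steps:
x(F) = 5 (x(F) = 3 + 2 = 5)
Q(n) = 0
I(Y, g) = -2 (I(Y, g) = 0 - 2 = -2)
G(O, R) = 1 (G(O, R) = -3 - 2*(-2) = -3 + 4 = 1)
G(3, 4)*Q(x(1)) = 1*0 = 0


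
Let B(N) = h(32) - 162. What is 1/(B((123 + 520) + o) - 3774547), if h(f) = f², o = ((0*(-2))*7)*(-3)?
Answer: -1/3773685 ≈ -2.6499e-7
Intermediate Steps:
o = 0 (o = (0*7)*(-3) = 0*(-3) = 0)
B(N) = 862 (B(N) = 32² - 162 = 1024 - 162 = 862)
1/(B((123 + 520) + o) - 3774547) = 1/(862 - 3774547) = 1/(-3773685) = -1/3773685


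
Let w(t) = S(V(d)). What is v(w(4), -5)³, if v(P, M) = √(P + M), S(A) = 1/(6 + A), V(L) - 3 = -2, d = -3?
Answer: -34*I*√238/49 ≈ -10.705*I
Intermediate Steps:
V(L) = 1 (V(L) = 3 - 2 = 1)
w(t) = ⅐ (w(t) = 1/(6 + 1) = 1/7 = ⅐)
v(P, M) = √(M + P)
v(w(4), -5)³ = (√(-5 + ⅐))³ = (√(-34/7))³ = (I*√238/7)³ = -34*I*√238/49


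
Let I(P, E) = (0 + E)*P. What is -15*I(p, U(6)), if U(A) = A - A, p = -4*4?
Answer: 0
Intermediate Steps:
p = -16
U(A) = 0
I(P, E) = E*P
-15*I(p, U(6)) = -0*(-16) = -15*0 = 0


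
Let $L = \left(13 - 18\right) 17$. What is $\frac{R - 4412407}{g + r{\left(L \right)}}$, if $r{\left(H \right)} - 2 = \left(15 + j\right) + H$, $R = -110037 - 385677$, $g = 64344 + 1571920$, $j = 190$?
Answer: $- \frac{4733}{1578} \approx -2.9994$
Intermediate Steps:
$g = 1636264$
$R = -495714$ ($R = -110037 - 385677 = -495714$)
$L = -85$ ($L = \left(-5\right) 17 = -85$)
$r{\left(H \right)} = 207 + H$ ($r{\left(H \right)} = 2 + \left(\left(15 + 190\right) + H\right) = 2 + \left(205 + H\right) = 207 + H$)
$\frac{R - 4412407}{g + r{\left(L \right)}} = \frac{-495714 - 4412407}{1636264 + \left(207 - 85\right)} = - \frac{4908121}{1636264 + 122} = - \frac{4908121}{1636386} = \left(-4908121\right) \frac{1}{1636386} = - \frac{4733}{1578}$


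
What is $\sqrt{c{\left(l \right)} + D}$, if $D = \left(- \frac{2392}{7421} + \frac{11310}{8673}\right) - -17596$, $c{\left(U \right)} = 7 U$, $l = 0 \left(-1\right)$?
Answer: $\frac{3 \sqrt{18366256271356034}}{3064873} \approx 132.65$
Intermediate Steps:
$l = 0$
$D = \frac{377527599054}{21454111}$ ($D = \left(\left(-2392\right) \frac{1}{7421} + 11310 \cdot \frac{1}{8673}\right) + 17596 = \left(- \frac{2392}{7421} + \frac{3770}{2891}\right) + 17596 = \frac{21061898}{21454111} + 17596 = \frac{377527599054}{21454111} \approx 17597.0$)
$\sqrt{c{\left(l \right)} + D} = \sqrt{7 \cdot 0 + \frac{377527599054}{21454111}} = \sqrt{0 + \frac{377527599054}{21454111}} = \sqrt{\frac{377527599054}{21454111}} = \frac{3 \sqrt{18366256271356034}}{3064873}$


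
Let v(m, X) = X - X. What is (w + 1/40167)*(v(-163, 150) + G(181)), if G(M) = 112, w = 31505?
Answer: 141731669632/40167 ≈ 3.5286e+6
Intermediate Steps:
v(m, X) = 0
(w + 1/40167)*(v(-163, 150) + G(181)) = (31505 + 1/40167)*(0 + 112) = (31505 + 1/40167)*112 = (1265461336/40167)*112 = 141731669632/40167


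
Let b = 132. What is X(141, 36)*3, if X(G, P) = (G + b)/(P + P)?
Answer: 91/8 ≈ 11.375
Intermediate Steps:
X(G, P) = (132 + G)/(2*P) (X(G, P) = (G + 132)/(P + P) = (132 + G)/((2*P)) = (132 + G)*(1/(2*P)) = (132 + G)/(2*P))
X(141, 36)*3 = ((1/2)*(132 + 141)/36)*3 = ((1/2)*(1/36)*273)*3 = (91/24)*3 = 91/8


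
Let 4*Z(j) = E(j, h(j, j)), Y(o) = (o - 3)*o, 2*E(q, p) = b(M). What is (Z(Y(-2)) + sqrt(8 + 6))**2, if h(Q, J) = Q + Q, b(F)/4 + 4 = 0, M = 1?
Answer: (2 - sqrt(14))**2 ≈ 3.0334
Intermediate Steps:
b(F) = -16 (b(F) = -16 + 4*0 = -16 + 0 = -16)
h(Q, J) = 2*Q
E(q, p) = -8 (E(q, p) = (1/2)*(-16) = -8)
Y(o) = o*(-3 + o) (Y(o) = (-3 + o)*o = o*(-3 + o))
Z(j) = -2 (Z(j) = (1/4)*(-8) = -2)
(Z(Y(-2)) + sqrt(8 + 6))**2 = (-2 + sqrt(8 + 6))**2 = (-2 + sqrt(14))**2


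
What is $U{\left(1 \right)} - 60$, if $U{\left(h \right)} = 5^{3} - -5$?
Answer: $70$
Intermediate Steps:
$U{\left(h \right)} = 130$ ($U{\left(h \right)} = 125 + 5 = 130$)
$U{\left(1 \right)} - 60 = 130 - 60 = 70$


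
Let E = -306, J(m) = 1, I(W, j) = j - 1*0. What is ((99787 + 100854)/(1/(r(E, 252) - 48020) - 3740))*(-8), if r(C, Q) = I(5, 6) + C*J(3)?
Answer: 77559784960/180716801 ≈ 429.18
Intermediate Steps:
I(W, j) = j (I(W, j) = j + 0 = j)
r(C, Q) = 6 + C (r(C, Q) = 6 + C*1 = 6 + C)
((99787 + 100854)/(1/(r(E, 252) - 48020) - 3740))*(-8) = ((99787 + 100854)/(1/((6 - 306) - 48020) - 3740))*(-8) = (200641/(1/(-300 - 48020) - 3740))*(-8) = (200641/(1/(-48320) - 3740))*(-8) = (200641/(-1/48320 - 3740))*(-8) = (200641/(-180716801/48320))*(-8) = (200641*(-48320/180716801))*(-8) = -9694973120/180716801*(-8) = 77559784960/180716801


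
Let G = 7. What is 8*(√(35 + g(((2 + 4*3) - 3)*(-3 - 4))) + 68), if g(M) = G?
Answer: 544 + 8*√42 ≈ 595.85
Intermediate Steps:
g(M) = 7
8*(√(35 + g(((2 + 4*3) - 3)*(-3 - 4))) + 68) = 8*(√(35 + 7) + 68) = 8*(√42 + 68) = 8*(68 + √42) = 544 + 8*√42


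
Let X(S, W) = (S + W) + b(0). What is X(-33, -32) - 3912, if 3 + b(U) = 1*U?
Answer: -3980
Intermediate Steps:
b(U) = -3 + U (b(U) = -3 + 1*U = -3 + U)
X(S, W) = -3 + S + W (X(S, W) = (S + W) + (-3 + 0) = (S + W) - 3 = -3 + S + W)
X(-33, -32) - 3912 = (-3 - 33 - 32) - 3912 = -68 - 3912 = -3980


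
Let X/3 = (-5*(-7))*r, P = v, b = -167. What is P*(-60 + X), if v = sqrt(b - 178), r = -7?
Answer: -795*I*sqrt(345) ≈ -14766.0*I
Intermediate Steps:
v = I*sqrt(345) (v = sqrt(-167 - 178) = sqrt(-345) = I*sqrt(345) ≈ 18.574*I)
P = I*sqrt(345) ≈ 18.574*I
X = -735 (X = 3*(-5*(-7)*(-7)) = 3*(35*(-7)) = 3*(-245) = -735)
P*(-60 + X) = (I*sqrt(345))*(-60 - 735) = (I*sqrt(345))*(-795) = -795*I*sqrt(345)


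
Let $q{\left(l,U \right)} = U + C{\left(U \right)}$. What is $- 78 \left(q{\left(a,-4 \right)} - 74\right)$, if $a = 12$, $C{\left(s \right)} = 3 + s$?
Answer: $6162$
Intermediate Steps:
$q{\left(l,U \right)} = 3 + 2 U$ ($q{\left(l,U \right)} = U + \left(3 + U\right) = 3 + 2 U$)
$- 78 \left(q{\left(a,-4 \right)} - 74\right) = - 78 \left(\left(3 + 2 \left(-4\right)\right) - 74\right) = - 78 \left(\left(3 - 8\right) - 74\right) = - 78 \left(-5 - 74\right) = \left(-78\right) \left(-79\right) = 6162$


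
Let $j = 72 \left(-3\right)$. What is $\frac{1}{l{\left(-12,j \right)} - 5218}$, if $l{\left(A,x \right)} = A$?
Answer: $- \frac{1}{5230} \approx -0.0001912$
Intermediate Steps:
$j = -216$
$\frac{1}{l{\left(-12,j \right)} - 5218} = \frac{1}{-12 - 5218} = \frac{1}{-5230} = - \frac{1}{5230}$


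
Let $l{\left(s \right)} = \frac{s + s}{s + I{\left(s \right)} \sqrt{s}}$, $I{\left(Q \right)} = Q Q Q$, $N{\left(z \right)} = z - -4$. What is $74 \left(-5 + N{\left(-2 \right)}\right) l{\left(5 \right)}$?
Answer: $\frac{111}{781} - \frac{2775 \sqrt{5}}{781} \approx -7.8029$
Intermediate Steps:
$N{\left(z \right)} = 4 + z$ ($N{\left(z \right)} = z + 4 = 4 + z$)
$I{\left(Q \right)} = Q^{3}$ ($I{\left(Q \right)} = Q^{2} Q = Q^{3}$)
$l{\left(s \right)} = \frac{2 s}{s + s^{\frac{7}{2}}}$ ($l{\left(s \right)} = \frac{s + s}{s + s^{3} \sqrt{s}} = \frac{2 s}{s + s^{\frac{7}{2}}}$)
$74 \left(-5 + N{\left(-2 \right)}\right) l{\left(5 \right)} = 74 \left(-5 + \left(4 - 2\right)\right) 2 \cdot 5 \frac{1}{5 + 5^{\frac{7}{2}}} = 74 \left(-5 + 2\right) 2 \cdot 5 \frac{1}{5 + 125 \sqrt{5}} = 74 \left(-3\right) \frac{10}{5 + 125 \sqrt{5}} = - 222 \frac{10}{5 + 125 \sqrt{5}} = - \frac{2220}{5 + 125 \sqrt{5}}$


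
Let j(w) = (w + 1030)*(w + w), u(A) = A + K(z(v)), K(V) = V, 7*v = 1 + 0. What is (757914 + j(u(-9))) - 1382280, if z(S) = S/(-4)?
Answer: -251983983/392 ≈ -6.4282e+5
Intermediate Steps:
v = ⅐ (v = (1 + 0)/7 = (⅐)*1 = ⅐ ≈ 0.14286)
z(S) = -S/4 (z(S) = S*(-¼) = -S/4)
u(A) = -1/28 + A (u(A) = A - ¼*⅐ = A - 1/28 = -1/28 + A)
j(w) = 2*w*(1030 + w) (j(w) = (1030 + w)*(2*w) = 2*w*(1030 + w))
(757914 + j(u(-9))) - 1382280 = (757914 + 2*(-1/28 - 9)*(1030 + (-1/28 - 9))) - 1382280 = (757914 + 2*(-253/28)*(1030 - 253/28)) - 1382280 = (757914 + 2*(-253/28)*(28587/28)) - 1382280 = (757914 - 7232511/392) - 1382280 = 289869777/392 - 1382280 = -251983983/392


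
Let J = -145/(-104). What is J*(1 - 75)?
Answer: -5365/52 ≈ -103.17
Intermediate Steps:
J = 145/104 (J = -145*(-1/104) = 145/104 ≈ 1.3942)
J*(1 - 75) = 145*(1 - 75)/104 = (145/104)*(-74) = -5365/52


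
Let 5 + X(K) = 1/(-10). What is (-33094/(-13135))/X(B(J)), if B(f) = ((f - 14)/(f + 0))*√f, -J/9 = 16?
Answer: -66188/133977 ≈ -0.49403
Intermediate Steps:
J = -144 (J = -9*16 = -144)
B(f) = (-14 + f)/√f (B(f) = ((-14 + f)/f)*√f = (-14 + f)/√f)
X(K) = -51/10 (X(K) = -5 + 1/(-10) = -5 - ⅒ = -51/10)
(-33094/(-13135))/X(B(J)) = (-33094/(-13135))/(-51/10) = -33094*(-1/13135)*(-10/51) = (33094/13135)*(-10/51) = -66188/133977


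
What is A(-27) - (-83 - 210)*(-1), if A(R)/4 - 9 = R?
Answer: -365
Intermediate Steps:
A(R) = 36 + 4*R
A(-27) - (-83 - 210)*(-1) = (36 + 4*(-27)) - (-83 - 210)*(-1) = (36 - 108) - (-293)*(-1) = -72 - 1*293 = -72 - 293 = -365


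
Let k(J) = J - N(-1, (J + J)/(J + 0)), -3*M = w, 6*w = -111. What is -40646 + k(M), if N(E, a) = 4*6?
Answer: -243983/6 ≈ -40664.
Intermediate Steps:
N(E, a) = 24
w = -37/2 (w = (1/6)*(-111) = -37/2 ≈ -18.500)
M = 37/6 (M = -1/3*(-37/2) = 37/6 ≈ 6.1667)
k(J) = -24 + J (k(J) = J - 1*24 = J - 24 = -24 + J)
-40646 + k(M) = -40646 + (-24 + 37/6) = -40646 - 107/6 = -243983/6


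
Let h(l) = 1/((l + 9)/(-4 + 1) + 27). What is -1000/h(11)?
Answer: -61000/3 ≈ -20333.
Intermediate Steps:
h(l) = 1/(24 - l/3) (h(l) = 1/((9 + l)/(-3) + 27) = 1/((9 + l)*(-⅓) + 27) = 1/((-3 - l/3) + 27) = 1/(24 - l/3))
-1000/h(11) = -1000/((-3/(-72 + 11))) = -1000/((-3/(-61))) = -1000/((-3*(-1/61))) = -1000/3/61 = -1000*61/3 = -61000/3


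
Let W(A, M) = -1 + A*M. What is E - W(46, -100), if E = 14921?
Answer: 19522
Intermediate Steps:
E - W(46, -100) = 14921 - (-1 + 46*(-100)) = 14921 - (-1 - 4600) = 14921 - 1*(-4601) = 14921 + 4601 = 19522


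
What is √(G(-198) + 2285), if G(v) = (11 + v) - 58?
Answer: 2*√510 ≈ 45.166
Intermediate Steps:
G(v) = -47 + v
√(G(-198) + 2285) = √((-47 - 198) + 2285) = √(-245 + 2285) = √2040 = 2*√510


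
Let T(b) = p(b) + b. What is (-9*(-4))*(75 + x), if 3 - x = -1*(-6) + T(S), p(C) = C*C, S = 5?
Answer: 1512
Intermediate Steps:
p(C) = C²
T(b) = b + b² (T(b) = b² + b = b + b²)
x = -33 (x = 3 - (-1*(-6) + 5*(1 + 5)) = 3 - (6 + 5*6) = 3 - (6 + 30) = 3 - 1*36 = 3 - 36 = -33)
(-9*(-4))*(75 + x) = (-9*(-4))*(75 - 33) = 36*42 = 1512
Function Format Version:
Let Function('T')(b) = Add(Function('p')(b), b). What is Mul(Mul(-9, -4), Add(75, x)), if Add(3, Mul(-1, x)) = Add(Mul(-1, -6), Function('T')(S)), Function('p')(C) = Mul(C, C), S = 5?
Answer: 1512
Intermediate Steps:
Function('p')(C) = Pow(C, 2)
Function('T')(b) = Add(b, Pow(b, 2)) (Function('T')(b) = Add(Pow(b, 2), b) = Add(b, Pow(b, 2)))
x = -33 (x = Add(3, Mul(-1, Add(Mul(-1, -6), Mul(5, Add(1, 5))))) = Add(3, Mul(-1, Add(6, Mul(5, 6)))) = Add(3, Mul(-1, Add(6, 30))) = Add(3, Mul(-1, 36)) = Add(3, -36) = -33)
Mul(Mul(-9, -4), Add(75, x)) = Mul(Mul(-9, -4), Add(75, -33)) = Mul(36, 42) = 1512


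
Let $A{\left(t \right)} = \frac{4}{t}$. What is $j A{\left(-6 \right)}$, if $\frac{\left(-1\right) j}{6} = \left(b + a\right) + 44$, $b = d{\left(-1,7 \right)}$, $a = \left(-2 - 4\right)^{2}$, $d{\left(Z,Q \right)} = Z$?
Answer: $316$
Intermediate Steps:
$a = 36$ ($a = \left(-6\right)^{2} = 36$)
$b = -1$
$j = -474$ ($j = - 6 \left(\left(-1 + 36\right) + 44\right) = - 6 \left(35 + 44\right) = \left(-6\right) 79 = -474$)
$j A{\left(-6 \right)} = - 474 \frac{4}{-6} = - 474 \cdot 4 \left(- \frac{1}{6}\right) = \left(-474\right) \left(- \frac{2}{3}\right) = 316$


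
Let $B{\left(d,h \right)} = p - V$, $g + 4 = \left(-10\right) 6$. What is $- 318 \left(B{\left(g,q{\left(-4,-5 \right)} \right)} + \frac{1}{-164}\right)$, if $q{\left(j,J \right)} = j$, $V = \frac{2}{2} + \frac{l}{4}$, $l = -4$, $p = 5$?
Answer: $- \frac{130221}{82} \approx -1588.1$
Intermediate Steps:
$V = 0$ ($V = \frac{2}{2} - \frac{4}{4} = 2 \cdot \frac{1}{2} - 1 = 1 - 1 = 0$)
$g = -64$ ($g = -4 - 60 = -64$)
$B{\left(d,h \right)} = 5$ ($B{\left(d,h \right)} = 5 - 0 = 5 + 0 = 5$)
$- 318 \left(B{\left(g,q{\left(-4,-5 \right)} \right)} + \frac{1}{-164}\right) = - 318 \left(5 + \frac{1}{-164}\right) = - 318 \left(5 - \frac{1}{164}\right) = \left(-318\right) \frac{819}{164} = - \frac{130221}{82}$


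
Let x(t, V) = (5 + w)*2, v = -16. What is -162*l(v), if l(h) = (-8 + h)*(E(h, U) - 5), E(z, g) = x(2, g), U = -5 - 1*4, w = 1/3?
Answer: 22032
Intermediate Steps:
w = ⅓ ≈ 0.33333
U = -9 (U = -5 - 4 = -9)
x(t, V) = 32/3 (x(t, V) = (5 + ⅓)*2 = (16/3)*2 = 32/3)
E(z, g) = 32/3
l(h) = -136/3 + 17*h/3 (l(h) = (-8 + h)*(32/3 - 5) = (-8 + h)*(17/3) = -136/3 + 17*h/3)
-162*l(v) = -162*(-136/3 + (17/3)*(-16)) = -162*(-136/3 - 272/3) = -162*(-136) = 22032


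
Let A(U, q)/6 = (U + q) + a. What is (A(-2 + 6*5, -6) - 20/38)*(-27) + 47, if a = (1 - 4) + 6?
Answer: -75787/19 ≈ -3988.8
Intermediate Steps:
a = 3 (a = -3 + 6 = 3)
A(U, q) = 18 + 6*U + 6*q (A(U, q) = 6*((U + q) + 3) = 6*(3 + U + q) = 18 + 6*U + 6*q)
(A(-2 + 6*5, -6) - 20/38)*(-27) + 47 = ((18 + 6*(-2 + 6*5) + 6*(-6)) - 20/38)*(-27) + 47 = ((18 + 6*(-2 + 30) - 36) - 20*1/38)*(-27) + 47 = ((18 + 6*28 - 36) - 10/19)*(-27) + 47 = ((18 + 168 - 36) - 10/19)*(-27) + 47 = (150 - 10/19)*(-27) + 47 = (2840/19)*(-27) + 47 = -76680/19 + 47 = -75787/19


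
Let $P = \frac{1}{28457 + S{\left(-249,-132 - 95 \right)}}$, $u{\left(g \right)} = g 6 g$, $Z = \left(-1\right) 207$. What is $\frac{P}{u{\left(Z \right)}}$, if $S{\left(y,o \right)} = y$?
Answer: $\frac{1}{7252107552} \approx 1.3789 \cdot 10^{-10}$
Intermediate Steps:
$Z = -207$
$u{\left(g \right)} = 6 g^{2}$ ($u{\left(g \right)} = 6 g g = 6 g^{2}$)
$P = \frac{1}{28208}$ ($P = \frac{1}{28457 - 249} = \frac{1}{28208} \approx 3.5451 \cdot 10^{-5}$)
$\frac{P}{u{\left(Z \right)}} = \frac{1}{28208 \cdot 6 \left(-207\right)^{2}} = \frac{1}{28208 \cdot 6 \cdot 42849} = \frac{1}{28208 \cdot 257094} = \frac{1}{28208} \cdot \frac{1}{257094} = \frac{1}{7252107552}$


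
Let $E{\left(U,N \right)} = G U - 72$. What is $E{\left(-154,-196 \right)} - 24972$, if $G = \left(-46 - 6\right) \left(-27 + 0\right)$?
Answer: $-241260$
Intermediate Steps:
$G = 1404$ ($G = \left(-52\right) \left(-27\right) = 1404$)
$E{\left(U,N \right)} = -72 + 1404 U$ ($E{\left(U,N \right)} = 1404 U - 72 = -72 + 1404 U$)
$E{\left(-154,-196 \right)} - 24972 = \left(-72 + 1404 \left(-154\right)\right) - 24972 = \left(-72 - 216216\right) - 24972 = -216288 - 24972 = -241260$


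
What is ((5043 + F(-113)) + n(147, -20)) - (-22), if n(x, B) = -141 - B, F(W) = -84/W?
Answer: 558756/113 ≈ 4944.7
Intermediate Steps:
((5043 + F(-113)) + n(147, -20)) - (-22) = ((5043 - 84/(-113)) + (-141 - 1*(-20))) - (-22) = ((5043 - 84*(-1/113)) + (-141 + 20)) - 2*(-11) = ((5043 + 84/113) - 121) + 22 = (569943/113 - 121) + 22 = 556270/113 + 22 = 558756/113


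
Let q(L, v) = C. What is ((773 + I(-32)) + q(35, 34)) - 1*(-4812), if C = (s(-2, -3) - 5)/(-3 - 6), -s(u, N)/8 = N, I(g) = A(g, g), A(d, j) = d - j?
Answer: 50246/9 ≈ 5582.9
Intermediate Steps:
I(g) = 0 (I(g) = g - g = 0)
s(u, N) = -8*N
C = -19/9 (C = (-8*(-3) - 5)/(-3 - 6) = (24 - 5)/(-9) = 19*(-1/9) = -19/9 ≈ -2.1111)
q(L, v) = -19/9
((773 + I(-32)) + q(35, 34)) - 1*(-4812) = ((773 + 0) - 19/9) - 1*(-4812) = (773 - 19/9) + 4812 = 6938/9 + 4812 = 50246/9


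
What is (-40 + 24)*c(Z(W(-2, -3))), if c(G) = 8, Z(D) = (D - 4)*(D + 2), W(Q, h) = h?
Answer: -128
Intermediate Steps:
Z(D) = (-4 + D)*(2 + D)
(-40 + 24)*c(Z(W(-2, -3))) = (-40 + 24)*8 = -16*8 = -128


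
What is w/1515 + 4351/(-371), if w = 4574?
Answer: -4894811/562065 ≈ -8.7086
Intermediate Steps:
w/1515 + 4351/(-371) = 4574/1515 + 4351/(-371) = 4574*(1/1515) + 4351*(-1/371) = 4574/1515 - 4351/371 = -4894811/562065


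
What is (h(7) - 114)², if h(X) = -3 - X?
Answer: 15376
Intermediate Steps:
(h(7) - 114)² = ((-3 - 1*7) - 114)² = ((-3 - 7) - 114)² = (-10 - 114)² = (-124)² = 15376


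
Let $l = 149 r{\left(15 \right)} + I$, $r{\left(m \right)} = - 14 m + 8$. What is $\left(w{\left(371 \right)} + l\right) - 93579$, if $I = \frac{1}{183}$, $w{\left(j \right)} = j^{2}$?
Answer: $\frac{2555413}{183} \approx 13964.0$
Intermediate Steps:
$r{\left(m \right)} = 8 - 14 m$
$I = \frac{1}{183} \approx 0.0054645$
$l = - \frac{5507933}{183}$ ($l = 149 \left(8 - 210\right) + \frac{1}{183} = 149 \left(-202\right) + \frac{1}{183} = -30098 + \frac{1}{183} = - \frac{5507933}{183} \approx -30098.0$)
$\left(w{\left(371 \right)} + l\right) - 93579 = \left(371^{2} - \frac{5507933}{183}\right) - 93579 = \left(137641 - \frac{5507933}{183}\right) - 93579 = \frac{19680370}{183} - 93579 = \frac{2555413}{183}$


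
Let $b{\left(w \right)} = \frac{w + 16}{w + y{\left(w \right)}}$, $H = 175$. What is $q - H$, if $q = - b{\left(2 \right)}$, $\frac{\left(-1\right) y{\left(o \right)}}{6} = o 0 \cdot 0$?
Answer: $-184$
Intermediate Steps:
$y{\left(o \right)} = 0$ ($y{\left(o \right)} = - 6 o 0 \cdot 0 = - 6 \cdot 0 \cdot 0 = \left(-6\right) 0 = 0$)
$b{\left(w \right)} = \frac{16 + w}{w}$ ($b{\left(w \right)} = \frac{w + 16}{w + 0} = \frac{16 + w}{w}$)
$q = -9$ ($q = - \frac{16 + 2}{2} = - \frac{18}{2} = \left(-1\right) 9 = -9$)
$q - H = -9 - 175 = -184$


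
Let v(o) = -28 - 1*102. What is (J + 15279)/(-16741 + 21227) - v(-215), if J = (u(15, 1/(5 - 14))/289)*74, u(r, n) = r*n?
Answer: 518863583/3889362 ≈ 133.41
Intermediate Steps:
v(o) = -130 (v(o) = -28 - 102 = -130)
u(r, n) = n*r
J = -370/867 (J = ((15/(5 - 14))/289)*74 = ((15/(-9))*(1/289))*74 = (-⅑*15*(1/289))*74 = -5/3*1/289*74 = -5/867*74 = -370/867 ≈ -0.42676)
(J + 15279)/(-16741 + 21227) - v(-215) = (-370/867 + 15279)/(-16741 + 21227) - 1*(-130) = (13246523/867)/4486 + 130 = (13246523/867)*(1/4486) + 130 = 13246523/3889362 + 130 = 518863583/3889362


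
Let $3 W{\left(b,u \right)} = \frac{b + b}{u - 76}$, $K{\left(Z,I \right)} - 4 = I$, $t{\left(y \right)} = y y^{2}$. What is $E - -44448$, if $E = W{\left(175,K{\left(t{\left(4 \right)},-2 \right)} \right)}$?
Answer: $\frac{4933553}{111} \approx 44446.0$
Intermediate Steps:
$t{\left(y \right)} = y^{3}$
$K{\left(Z,I \right)} = 4 + I$
$W{\left(b,u \right)} = \frac{2 b}{3 \left(-76 + u\right)}$ ($W{\left(b,u \right)} = \frac{\left(b + b\right) \frac{1}{u - 76}}{3} = \frac{2 b \frac{1}{-76 + u}}{3} = \frac{2 b}{3 \left(-76 + u\right)}$)
$E = - \frac{175}{111}$ ($E = \frac{2}{3} \cdot 175 \frac{1}{-76 + \left(4 - 2\right)} = \frac{2}{3} \cdot 175 \frac{1}{-76 + 2} = \frac{2}{3} \cdot 175 \frac{1}{-74} = \frac{2}{3} \cdot 175 \left(- \frac{1}{74}\right) = - \frac{175}{111} \approx -1.5766$)
$E - -44448 = - \frac{175}{111} - -44448 = - \frac{175}{111} + 44448 = \frac{4933553}{111}$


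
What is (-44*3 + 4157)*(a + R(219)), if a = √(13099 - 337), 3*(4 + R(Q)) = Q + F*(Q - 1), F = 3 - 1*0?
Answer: 1155175 + 12075*√1418 ≈ 1.6099e+6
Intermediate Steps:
F = 3 (F = 3 + 0 = 3)
R(Q) = -5 + 4*Q/3 (R(Q) = -4 + (Q + 3*(Q - 1))/3 = -4 + (Q + 3*(-1 + Q))/3 = -4 + (Q + (-3 + 3*Q))/3 = -4 + (-3 + 4*Q)/3 = -4 + (-1 + 4*Q/3) = -5 + 4*Q/3)
a = 3*√1418 (a = √12762 = 3*√1418 ≈ 112.97)
(-44*3 + 4157)*(a + R(219)) = (-44*3 + 4157)*(3*√1418 + (-5 + (4/3)*219)) = (-132 + 4157)*(3*√1418 + (-5 + 292)) = 4025*(3*√1418 + 287) = 4025*(287 + 3*√1418) = 1155175 + 12075*√1418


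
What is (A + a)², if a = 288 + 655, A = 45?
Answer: 976144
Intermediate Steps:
a = 943
(A + a)² = (45 + 943)² = 988² = 976144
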